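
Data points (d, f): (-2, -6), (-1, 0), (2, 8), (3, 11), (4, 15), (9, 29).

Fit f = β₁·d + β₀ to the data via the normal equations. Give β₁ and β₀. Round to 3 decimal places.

β₁ = 3.090, β₀ = 1.774

AᵀA·[β₁, β₀]ᵀ = Aᵀf reads: 115·β₁ + 15·β₀ = 382;  15·β₁ + 6·β₀ = 57.
(Σd·d = 115, Σd = 15, Σ1 = 6, Σd·f = 382, Σf = 57.)
Δ = 115·6 − 15² = 465.
β₁ = (382·6 − 15·57)/465 = 479/155; β₀ = (115·57 − 15·382)/465 = 55/31.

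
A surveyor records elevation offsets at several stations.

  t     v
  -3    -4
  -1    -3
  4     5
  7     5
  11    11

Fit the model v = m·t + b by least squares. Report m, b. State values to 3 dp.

Compute the Gram sums: Σt·t = 196, Σt = 18, Σ1 = 5.
Moment sums: Σt·v = 191, Σv = 14.
XᵀX·[m, b]ᵀ = Xᵀv becomes [[196, 18]; [18, 5]]·[m, b]ᵀ = [191, 14]ᵀ.
Eliminating b: 5·(row 1) − 18·(row 2) gives 656·m = 5·191 − 18·14 = 703, so m = 703/656.
Then b = (14 − 18·(703/656))/5 = -347/328.

m = 1.072, b = -1.058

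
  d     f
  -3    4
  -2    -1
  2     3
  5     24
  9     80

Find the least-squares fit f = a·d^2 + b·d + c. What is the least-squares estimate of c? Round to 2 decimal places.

c = -2.72

Setting ∂/∂a … = 0 gives: 7299·a + 827·b + 123·c = 7124;  827·a + 123·b + 11·c = 836;  123·a + 11·b + 5·c = 110.
Solving the 3×3 system (Gaussian elimination) gives a = 2548/2707, b = 25033/35191, c = -95721/35191.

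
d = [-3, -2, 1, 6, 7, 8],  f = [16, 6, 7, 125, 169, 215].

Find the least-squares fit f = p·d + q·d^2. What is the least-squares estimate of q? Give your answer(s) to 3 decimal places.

Forming MᵀM = [[163, 1037]; [1037, 7891]] and Mᵀf = [3600, 26716]ᵀ gives MᵀM·[p, q]ᵀ = Mᵀf.
Eliminating q: 7891·(row 1) − 1037·(row 2) gives 210864·p = 7891·3600 − 1037·26716 = 703108, so p = 175777/52716.
Then q = (26716 − 1037·(175777/52716))/7891 = 155377/52716.

q = 2.947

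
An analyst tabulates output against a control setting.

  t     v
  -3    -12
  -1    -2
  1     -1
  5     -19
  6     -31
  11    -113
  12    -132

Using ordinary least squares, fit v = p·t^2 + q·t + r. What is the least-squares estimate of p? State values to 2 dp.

p = -1.01

The normal system XᵀX·[p, q, r]ᵀ = Xᵀv is [[37381, 3373, 337]; [3373, 337, 31]; [337, 31, 7]]·[p, q, r]ᵀ = [-34383, -3071, -310]ᵀ.
Row-reducing yields p = -89795/89286, q = 86351/89286, r = -2253/14881.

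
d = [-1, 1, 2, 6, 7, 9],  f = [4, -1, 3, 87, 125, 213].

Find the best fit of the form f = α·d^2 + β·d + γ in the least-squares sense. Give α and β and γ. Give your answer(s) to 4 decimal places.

Entries of AᵀA: Σd^2·d^2 = 10276, Σd^2·d = 1296, Σd^2 = 172, Σd·d = 172, Σd = 24, Σ1 = 6.
And Σd^2·f = 26525, Σd·f = 3315, Σf = 431.
So AᵀA·[α, β, γ]ᵀ = Aᵀf: [[10276, 1296, 172]; [1296, 172, 24]; [172, 24, 6]]·[α, β, γ]ᵀ = [26525, 3315, 431]ᵀ.
Row-reducing yields α = 4325/1444, β = -4371/1444, γ = -693/361.

α = 2.9952, β = -3.0270, γ = -1.9197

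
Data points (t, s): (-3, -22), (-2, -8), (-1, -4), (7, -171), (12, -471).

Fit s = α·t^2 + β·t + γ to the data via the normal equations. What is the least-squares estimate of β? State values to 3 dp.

β = -2.952

XᵀX·[α, β, γ]ᵀ = Xᵀs reads: 23235·α + 2035·β + 207·γ = -76437;  2035·α + 207·β + 13·γ = -6763;  207·α + 13·β + 5·γ = -676.
(Σt^2·t^2 = 23235, Σt^2·t = 2035, Σt^2 = 207, Σt·t = 207, Σt = 13, Σ1 = 5, Σt^2·s = -76437, Σt·s = -6763, Σs = -676.)
Solving the 3×3 system (Gaussian elimination) gives α = -2248903/749006, β = -2210835/749006, γ = -1206428/374503.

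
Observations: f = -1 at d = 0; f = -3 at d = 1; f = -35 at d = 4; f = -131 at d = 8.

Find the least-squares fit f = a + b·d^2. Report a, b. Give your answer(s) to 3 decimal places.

a = -1.410, b = -2.029

Entries of AᵀA: Σ1 = 4, Σd^2 = 81, Σd^2·d^2 = 4353.
Right-hand side: Σf = -170, Σd^2·f = -8947.
Normal equations: [[4, 81]; [81, 4353]]·[a, b]ᵀ = [-170, -8947]ᵀ.
Eliminating b: 4353·(row 1) − 81·(row 2) gives 10851·a = 4353·(-170) − 81·(-8947) = -15303, so a = -5101/3617.
Then b = ((-8947) − 81·(-5101/3617))/4353 = -22018/10851.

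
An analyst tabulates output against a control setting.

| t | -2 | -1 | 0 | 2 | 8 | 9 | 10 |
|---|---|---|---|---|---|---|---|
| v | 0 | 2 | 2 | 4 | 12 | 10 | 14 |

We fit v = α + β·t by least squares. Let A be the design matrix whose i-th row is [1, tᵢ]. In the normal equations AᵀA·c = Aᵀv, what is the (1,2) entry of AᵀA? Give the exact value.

Row 1 ↔ basis 1, column 2 ↔ basis t, so (AᵀA)_{1,2} = Σᵢ t = (1)·(-2) + (1)·(-1) + (1)·(0) + (1)·(2) + (1)·(8) + (1)·(9) + (1)·(10) = 26.

26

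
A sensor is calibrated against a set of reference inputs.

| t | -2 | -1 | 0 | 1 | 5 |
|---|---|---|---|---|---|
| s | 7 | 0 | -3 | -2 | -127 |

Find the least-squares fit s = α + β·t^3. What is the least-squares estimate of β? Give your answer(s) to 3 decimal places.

XᵀX·[α, β]ᵀ = Xᵀs reads: 5·α + 117·β = -125;  117·α + 15691·β = -15933.
(Σ1 = 5, Σt^3 = 117, Σt^3·t^3 = 15691, Σs = -125, Σt^3·s = -15933.)
Determinant 5·15691 − 117² = 64766.
α = ((-125)·15691 − 117·(-15933))/64766 = -3739/2491; β = (5·(-15933) − 117·(-125))/64766 = -32520/32383.

β = -1.004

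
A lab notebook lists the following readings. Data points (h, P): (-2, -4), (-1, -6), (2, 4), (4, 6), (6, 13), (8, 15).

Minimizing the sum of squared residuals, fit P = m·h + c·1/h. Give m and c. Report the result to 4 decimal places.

m = 1.8125, c = 2.9059

From the data, Σh·h = 125, Σh·1/h = 6, Σ1/h·1/h = 925/576.
Right-hand side: Σh·P = 244, Σ1/h·P = 373/24.
Eliminating c: (925/576)·(row 1) − 6·(row 2) gives (94889/576)·m = (925/576)·244 − 6·(373/24) = 42997/144, so m = 171988/94889.
Then c = ((373/24) − 6·(171988/94889))/(925/576) = 275736/94889.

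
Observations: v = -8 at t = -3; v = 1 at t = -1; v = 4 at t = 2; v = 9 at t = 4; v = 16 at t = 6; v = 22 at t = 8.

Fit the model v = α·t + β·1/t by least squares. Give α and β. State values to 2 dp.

α = 2.77, β = -3.62

Compute the Gram sums: Σt·t = 130, Σt·1/t = 6, Σ1/t·1/t = 845/576.
And Σt·v = 339, Σ1/t·v = 34/3.
So MᵀM·[α, β]ᵀ = Mᵀv: [[130, 6]; [6, 845/576]]·[α, β]ᵀ = [339, 34/3]ᵀ.
Δ = 130·(845/576) − 6² = 44557/288.
α = (339·(845/576) − 6·(34/3))/(44557/288) = 247287/89114; β = (130·(34/3) − 6·339)/(44557/288) = -161472/44557.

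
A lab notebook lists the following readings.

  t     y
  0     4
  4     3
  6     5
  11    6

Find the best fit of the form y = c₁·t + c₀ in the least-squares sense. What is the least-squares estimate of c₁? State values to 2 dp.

Normal-equation sums: Σt·t = 173, Σt = 21, Σ1 = 4.
Right-hand side: Σt·y = 108, Σy = 18.
AᵀA·[c₁, c₀]ᵀ = Aᵀy becomes [[173, 21]; [21, 4]]·[c₁, c₀]ᵀ = [108, 18]ᵀ.
Δ = 173·4 − 21² = 251.
c₁ = (108·4 − 21·18)/251 = 54/251; c₀ = (173·18 − 21·108)/251 = 846/251.

c₁ = 0.22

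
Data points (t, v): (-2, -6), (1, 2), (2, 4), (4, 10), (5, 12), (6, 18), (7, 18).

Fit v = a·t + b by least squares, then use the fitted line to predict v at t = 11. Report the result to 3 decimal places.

v̂ = 29.760

The normal system AᵀA·[a, b]ᵀ = Aᵀv is [[135, 23]; [23, 7]]·[a, b]ᵀ = [356, 58]ᵀ.
Eliminating b: 7·(row 1) − 23·(row 2) gives 416·a = 7·356 − 23·58 = 1158, so a = 579/208.
Then b = (58 − 23·(579/208))/7 = -179/208.
At t = 11: v̂ = (579/208)·(11) + (-179/208)·(1) = 3095/104.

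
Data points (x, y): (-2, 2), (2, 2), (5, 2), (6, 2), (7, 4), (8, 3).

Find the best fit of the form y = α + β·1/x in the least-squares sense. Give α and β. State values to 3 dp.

α = 2.482, β = 0.174

With design matrix A, AᵀA = [[6, 533/840]; [533/840, 426049/705600]] and Aᵀy = [15, 1411/840]ᵀ.
Δ = 6·(426049/705600) − (533/840)² = 454441/141120.
α = (15·(426049/705600) − (533/840)·(1411/840))/(454441/141120) = 433744/174785; β = (6·(1411/840) − (533/840)·15)/(454441/141120) = 79128/454441.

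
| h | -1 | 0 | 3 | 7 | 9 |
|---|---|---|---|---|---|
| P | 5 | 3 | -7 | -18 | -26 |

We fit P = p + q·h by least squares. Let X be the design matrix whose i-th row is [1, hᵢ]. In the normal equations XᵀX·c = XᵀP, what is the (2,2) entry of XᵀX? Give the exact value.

140

Row 2 ↔ basis h, column 2 ↔ basis h, so (XᵀX)_{2,2} = Σᵢ (h)·(h) = (-1)·(-1) + (0)·(0) + (3)·(3) + (7)·(7) + (9)·(9) = 140.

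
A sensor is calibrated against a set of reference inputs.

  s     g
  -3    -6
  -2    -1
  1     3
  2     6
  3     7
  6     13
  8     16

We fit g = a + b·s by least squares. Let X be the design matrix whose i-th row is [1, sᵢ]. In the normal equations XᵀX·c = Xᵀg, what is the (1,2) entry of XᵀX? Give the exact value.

15

Row 1 ↔ basis 1, column 2 ↔ basis s, so (XᵀX)_{1,2} = Σᵢ s = (1)·(-3) + (1)·(-2) + (1)·(1) + (1)·(2) + (1)·(3) + (1)·(6) + (1)·(8) = 15.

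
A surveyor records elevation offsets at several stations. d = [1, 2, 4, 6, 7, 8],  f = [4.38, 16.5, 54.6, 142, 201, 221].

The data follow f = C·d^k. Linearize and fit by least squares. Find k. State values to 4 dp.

With ln fᵢ as the transformed response and ln dᵢ as the regressor:
Sums: Σln d = 7.8966, Σ(ln d)² = 13.7233, Σln f = 23.9377, Σln d·ln f = 37.9129.
Normal system: [[13.7233, 7.8966]; [7.8966, 6]]·[k, ln C]ᵀ = [37.9129, 23.9377]ᵀ.
Δ = 13.7233·6 − (7.8966)² = 19.9843; k = (37.9129·6 − 7.8966·23.9377)/19.9843 = 1.92411, ln C = (13.7233·23.9377 − 7.8966·37.9129)/19.9843 = 1.45732.

k = 1.9241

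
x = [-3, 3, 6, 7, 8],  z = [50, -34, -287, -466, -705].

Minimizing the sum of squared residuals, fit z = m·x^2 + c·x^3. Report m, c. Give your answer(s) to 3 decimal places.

m = 1.011, c = -1.503

Setting ∂/∂m … = 0 gives: 7955·m + 57351·c = -78142;  57351·m + 427907·c = -585058.
(Σx^2·x^2 = 7955, Σx^2·x^3 = 57351, Σx^3·x^3 = 427907, Σx^2·z = -78142, Σx^3·z = -585058.)
Δ = 7955·427907 − 57351² = 114862984.
m = ((-78142)·427907 − 57351·(-585058))/114862984 = 29038141/28715746; c = (7955·(-585058) − 57351·(-78142))/114862984 = -43153637/28715746.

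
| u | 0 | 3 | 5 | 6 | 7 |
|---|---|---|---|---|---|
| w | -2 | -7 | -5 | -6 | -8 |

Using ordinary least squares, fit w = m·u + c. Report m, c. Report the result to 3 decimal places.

The normal equations are: 119·m + 21·c = -138;  21·m + 5·c = -28.
det = 119·5 − 21² = 154.
m = ((-138)·5 − 21·(-28))/154 = -51/77; c = (119·(-28) − 21·(-138))/154 = -31/11.

m = -0.662, c = -2.818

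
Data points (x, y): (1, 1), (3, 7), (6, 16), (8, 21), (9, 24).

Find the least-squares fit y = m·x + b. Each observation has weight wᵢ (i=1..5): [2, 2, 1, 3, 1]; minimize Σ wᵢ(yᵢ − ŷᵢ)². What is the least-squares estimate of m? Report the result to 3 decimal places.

Entries of MᵀWM: Σwᵢ·x·x = 329, Σwᵢ·x = 47, Σwᵢ·1 = 9.
For MᵀWy: Σwᵢ·x·y = 860, Σwᵢ·y = 119.
So MᵀWM·[m, b]ᵀ = MᵀWy: [[329, 47]; [47, 9]]·[m, b]ᵀ = [860, 119]ᵀ.
Determinant 329·9 − 47² = 752.
m = (860·9 − 47·119)/752 = 2147/752; b = (329·119 − 47·860)/752 = -27/16.

m = 2.855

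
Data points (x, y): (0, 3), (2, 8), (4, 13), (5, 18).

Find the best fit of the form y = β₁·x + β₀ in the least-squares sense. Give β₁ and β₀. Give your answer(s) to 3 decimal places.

β₁ = 2.881, β₀ = 2.576

Entries of AᵀA: Σx·x = 45, Σx = 11, Σ1 = 4.
And Σx·y = 158, Σy = 42.
det = 45·4 − 11² = 59.
β₁ = (158·4 − 11·42)/59 = 170/59; β₀ = (45·42 − 11·158)/59 = 152/59.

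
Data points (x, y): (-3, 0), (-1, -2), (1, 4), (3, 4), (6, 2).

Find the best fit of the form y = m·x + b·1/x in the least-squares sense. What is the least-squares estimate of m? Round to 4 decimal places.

From the data, Σx·x = 56, Σx·1/x = 5, Σ1/x·1/x = 9/4.
Right-hand side: Σx·y = 30, Σ1/x·y = 23/3.
Normal equations: [[56, 5]; [5, 9/4]]·[m, b]ᵀ = [30, 23/3]ᵀ.
Eliminating b: (9/4)·(row 1) − 5·(row 2) gives 101·m = (9/4)·30 − 5·(23/3) = 175/6, so m = 175/606.
Then b = ((23/3) − 5·(175/606))/(9/4) = 838/303.

m = 0.2888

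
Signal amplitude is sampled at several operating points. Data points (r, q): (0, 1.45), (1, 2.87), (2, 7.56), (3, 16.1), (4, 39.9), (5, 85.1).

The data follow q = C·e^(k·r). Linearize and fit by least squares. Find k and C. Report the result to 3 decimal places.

k = 0.829, C = 1.378

Linearized form: ln q = k·r + ln C. From the 6 transformed points,
Sums: Σr = 15.0000, Σ(r)² = 55.0000, Σln q = 14.3578, Σr·ln q = 50.4012.
Normal system: [[55.0000, 15.0000]; [15.0000, 6]]·[k, ln C]ᵀ = [50.4012, 14.3578]ᵀ.
Solving (det = 105.0000): k = 0.82896, ln C = 0.32057, so C = exp(0.32057) = 1.37792.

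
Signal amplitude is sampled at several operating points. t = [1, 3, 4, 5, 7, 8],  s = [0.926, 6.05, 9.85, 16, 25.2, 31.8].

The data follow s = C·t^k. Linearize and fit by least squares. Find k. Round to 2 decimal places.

k = 1.71

Linearized form: ln s = k·ln t + ln C. From the 6 transformed points,
Σln t = 8.1197, Σ(ln t)² = 13.8297, Σln s = 13.4695, Σln t·ln s = 23.0839.
Equations: 13.8297·k + 8.1197·ln C = 23.0839;  8.1197·k + 6·ln C = 13.4695.
Δ = 13.8297·6 − (8.1197)² = 17.0487; k = (23.0839·6 − 8.1197·13.4695)/17.0487 = 1.70891, ln C = (13.8297·13.4695 − 8.1197·23.0839)/17.0487 = -0.06771.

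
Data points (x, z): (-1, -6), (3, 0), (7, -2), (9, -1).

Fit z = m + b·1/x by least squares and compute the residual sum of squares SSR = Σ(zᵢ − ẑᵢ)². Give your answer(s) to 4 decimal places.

SSR = 0.9078

Setting ∂/∂m … = 0 gives: 4·m + (-26/63)·b = -9;  (-26/63)·m + (4540/3969)·b = 353/63.
Eliminating b: (4540/3969)·(row 1) − (-26/63)·(row 2) gives (5828/1323)·m = (4540/3969)·(-9) − (-26/63)·(353/63) = -4526/567, so m = -511/282.
Then b = ((353/63) − (-26/63)·(-511/282))/(4540/3969) = 399/94.
Residuals: 8/141, 56/141, -112/141, 16/47; SSR = 128/141.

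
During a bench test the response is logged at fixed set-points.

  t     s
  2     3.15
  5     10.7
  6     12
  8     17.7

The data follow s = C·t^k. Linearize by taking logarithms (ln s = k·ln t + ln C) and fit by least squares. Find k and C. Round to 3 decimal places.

Linearized form: ln s = k·ln t + ln C. From the 4 transformed points,
XᵀX = [[10.6052, 6.1738]; [6.1738, 4]], rhs = [15.0378, 8.8761]ᵀ  (here Σln t = 6.1738, Σ(ln t)² = 10.6052, Σln s = 8.8761, Σln t·ln s = 15.0378).
Slope k = (n·Σln t·ln s − Σln t·Σln s)/(n·Σ(ln t)² − (Σln t)²) = (4·15.0378 − 6.1738·8.8761)/4.3053 = 1.24316; ln C = (Σln s − k·Σln t)/n = 0.30028, so C = exp(0.30028) = 1.35023.

k = 1.243, C = 1.350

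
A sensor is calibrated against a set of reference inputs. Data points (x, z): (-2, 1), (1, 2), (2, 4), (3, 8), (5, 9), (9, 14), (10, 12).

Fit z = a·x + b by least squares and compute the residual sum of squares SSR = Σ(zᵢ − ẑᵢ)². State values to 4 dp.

The normal equations are: 224·a + 28·b = 323;  28·a + 7·b = 50.
(Σx·x = 224, Σx = 28, Σ1 = 7, Σx·z = 323, Σz = 50.)
Eliminating b: 7·(row 1) − 28·(row 2) gives 784·a = 7·323 − 28·50 = 861, so a = 123/112.
Then b = (50 − 28·(123/112))/7 = 11/4.
Residuals: 25/56, -207/112, -53/56, 219/112, 85/112, 153/112, -97/56; SSR = 1543/112.

SSR = 13.7768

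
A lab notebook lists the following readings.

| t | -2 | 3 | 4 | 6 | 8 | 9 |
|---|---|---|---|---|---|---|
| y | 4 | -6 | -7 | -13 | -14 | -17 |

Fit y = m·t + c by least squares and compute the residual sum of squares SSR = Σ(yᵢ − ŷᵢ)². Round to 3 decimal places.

Forming MᵀM = [[210, 28]; [28, 6]] and Mᵀy = [-397, -53]ᵀ gives MᵀM·[m, c]ᵀ = Mᵀy.
Determinant 210·6 − 28² = 476.
m = ((-397)·6 − 28·(-53))/476 = -449/238; c = (210·(-53) − 28·(-397))/476 = -1/34.
Residuals: 61/238, -37/119, 137/238, -393/238, 267/238, 1/119; SSR = 533/119.

SSR = 4.479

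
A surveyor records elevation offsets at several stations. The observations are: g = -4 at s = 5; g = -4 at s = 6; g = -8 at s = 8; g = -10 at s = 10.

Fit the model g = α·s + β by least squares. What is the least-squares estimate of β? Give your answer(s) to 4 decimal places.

From the data, Σs·s = 225, Σs = 29, Σ1 = 4.
Moment sums: Σs·g = -208, Σg = -26.
So MᵀM·[α, β]ᵀ = Mᵀg: [[225, 29]; [29, 4]]·[α, β]ᵀ = [-208, -26]ᵀ.
Determinant 225·4 − 29² = 59.
α = ((-208)·4 − 29·(-26))/59 = -78/59; β = (225·(-26) − 29·(-208))/59 = 182/59.

β = 3.0847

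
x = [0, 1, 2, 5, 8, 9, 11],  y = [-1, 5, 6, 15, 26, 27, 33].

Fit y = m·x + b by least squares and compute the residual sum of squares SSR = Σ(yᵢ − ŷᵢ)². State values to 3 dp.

With design matrix M, MᵀM = [[296, 36]; [36, 7]] and Mᵀy = [906, 111]ᵀ.
Eliminating b: 7·(row 1) − 36·(row 2) gives 776·m = 7·906 − 36·111 = 2346, so m = 1173/388.
Then b = (111 − 36·(1173/388))/7 = 30/97.
Residuals: -127/97, 647/388, -69/194, -165/388, 146/97, -201/388, -219/388; SSR = 1485/194.

SSR = 7.655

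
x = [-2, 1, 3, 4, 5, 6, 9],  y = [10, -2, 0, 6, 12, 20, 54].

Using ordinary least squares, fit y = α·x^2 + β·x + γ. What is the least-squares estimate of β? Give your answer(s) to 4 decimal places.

Normal-equation sums: Σx^2·x^2 = 8836, Σx^2·x = 1154, Σx^2 = 172, Σx·x = 172, Σx = 26, Σ1 = 7.
For Mᵀy: Σx^2·y = 5528, Σx·y = 668, Σy = 100.
MᵀM·[α, β, γ]ᵀ = Mᵀy becomes [[8836, 1154, 172]; [1154, 172, 26]; [172, 26, 7]]·[α, β, γ]ᵀ = [5528, 668, 100]ᵀ.
Solving the 3×3 system (Gaussian elimination) gives α = 45998/48027, β = -125312/48027, γ = 3044/6861.

β = -2.6092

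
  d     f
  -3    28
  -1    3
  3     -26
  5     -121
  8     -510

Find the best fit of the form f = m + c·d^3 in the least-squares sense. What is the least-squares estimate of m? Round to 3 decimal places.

With design matrix X, XᵀX = [[5, 636]; [636, 279228]] and Xᵀf = [-626, -277706]ᵀ.
Eliminating c: 279228·(row 1) − 636·(row 2) gives 991644·m = 279228·(-626) − 636·(-277706) = 1824288, so m = 152024/82637.
Then c = ((-277706) − 636·(152024/82637))/279228 = -495197/495822.

m = 1.840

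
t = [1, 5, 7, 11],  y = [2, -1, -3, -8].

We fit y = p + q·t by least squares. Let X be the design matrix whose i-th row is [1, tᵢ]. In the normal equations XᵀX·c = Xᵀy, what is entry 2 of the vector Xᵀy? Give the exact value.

Entry 2 ↔ basis t, so (Xᵀy)_{2} = Σᵢ (t)·yᵢ = (1)·(2) + (5)·(-1) + (7)·(-3) + (11)·(-8) = -112.

-112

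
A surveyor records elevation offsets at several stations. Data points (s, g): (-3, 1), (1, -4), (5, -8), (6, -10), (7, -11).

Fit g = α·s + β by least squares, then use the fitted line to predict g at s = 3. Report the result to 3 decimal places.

ĝ = -6.163

The normal equations are: 120·α + 16·β = -184;  16·α + 5·β = -32.
Determinant 120·5 − 16² = 344.
α = ((-184)·5 − 16·(-32))/344 = -51/43; β = (120·(-32) − 16·(-184))/344 = -112/43.
At s = 3: ĝ = (-51/43)·(3) + (-112/43)·(1) = -265/43.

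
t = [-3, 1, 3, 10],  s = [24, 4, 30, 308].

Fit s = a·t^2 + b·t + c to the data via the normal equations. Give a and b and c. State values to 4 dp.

a = 2.9798, b = 0.9898, c = 0.1283

The normal equations are: 10163·a + 1001·b + 119·c = 31290;  1001·a + 119·b + 11·c = 3102;  119·a + 11·b + 4·c = 366.
(Σt^2·t^2 = 10163, Σt^2·t = 1001, Σt^2 = 119, Σt·t = 119, Σt = 11, Σ1 = 4, Σt^2·s = 31290, Σt·s = 3102, Σs = 366.)
Row-reducing yields a = 4431/1487, b = 7359/7435, c = 954/7435.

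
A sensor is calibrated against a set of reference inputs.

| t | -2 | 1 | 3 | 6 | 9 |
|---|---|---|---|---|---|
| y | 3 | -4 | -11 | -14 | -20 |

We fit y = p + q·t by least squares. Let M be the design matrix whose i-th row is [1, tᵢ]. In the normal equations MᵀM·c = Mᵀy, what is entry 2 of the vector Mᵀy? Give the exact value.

-307

Entry 2 ↔ basis t, so (Mᵀy)_{2} = Σᵢ (t)·yᵢ = (-2)·(3) + (1)·(-4) + (3)·(-11) + (6)·(-14) + (9)·(-20) = -307.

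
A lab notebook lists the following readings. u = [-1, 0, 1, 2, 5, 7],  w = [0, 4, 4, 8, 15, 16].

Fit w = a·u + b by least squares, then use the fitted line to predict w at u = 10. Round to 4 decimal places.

The normal equations are: 80·a + 14·b = 207;  14·a + 6·b = 47.
Eliminating b: 6·(row 1) − 14·(row 2) gives 284·a = 6·207 − 14·47 = 584, so a = 146/71.
Then b = (47 − 14·(146/71))/6 = 431/142.
At u = 10: ŵ = (146/71)·(10) + (431/142)·(1) = 3351/142.

ŵ = 23.5986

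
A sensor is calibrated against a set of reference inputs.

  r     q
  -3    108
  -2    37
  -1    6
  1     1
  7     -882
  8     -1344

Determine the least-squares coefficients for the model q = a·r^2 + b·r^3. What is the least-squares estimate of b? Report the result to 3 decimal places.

The normal equations are: 6596·a + 49300·b = -128107;  49300·a + 380588·b = -993871.
(Σr^2·r^2 = 6596, Σr^2·r^3 = 49300, Σr^3·r^3 = 380588, Σr^2·q = -128107, Σr^3·q = -993871.)
Eliminating b: 380588·(row 1) − 49300·(row 2) gives 79868448·a = 380588·(-128107) − 49300·(-993871) = 241853384, so a = 30231673/9983556.
Then b = ((-993871) − 49300·(30231673/9983556))/380588 = -440989/146817.

b = -3.004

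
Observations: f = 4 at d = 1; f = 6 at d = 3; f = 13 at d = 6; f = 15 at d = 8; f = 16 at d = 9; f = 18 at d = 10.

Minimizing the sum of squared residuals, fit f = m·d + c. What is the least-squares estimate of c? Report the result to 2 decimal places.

Forming AᵀA = [[291, 37]; [37, 6]] and Aᵀf = [544, 72]ᵀ gives AᵀA·[m, c]ᵀ = Aᵀf.
Δ = 291·6 − 37² = 377.
m = (544·6 − 37·72)/377 = 600/377; c = (291·72 − 37·544)/377 = 824/377.

c = 2.19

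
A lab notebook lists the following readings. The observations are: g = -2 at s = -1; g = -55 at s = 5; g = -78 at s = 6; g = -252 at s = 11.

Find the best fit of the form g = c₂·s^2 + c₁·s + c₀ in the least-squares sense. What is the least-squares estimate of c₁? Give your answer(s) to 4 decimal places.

The normal equations are: 16563·c₂ + 1671·c₁ + 183·c₀ = -34677;  1671·c₂ + 183·c₁ + 21·c₀ = -3513;  183·c₂ + 21·c₁ + 4·c₀ = -387.
(Σs^2·s^2 = 16563, Σs^2·s = 1671, Σs^2 = 183, Σs·s = 183, Σs = 21, Σ1 = 4, Σs^2·g = -34677, Σs·g = -3513, Σg = -387.)
Row-reducing yields c₂ = -20293/10158, c₁ = -8707/10158, c₀ = -1445/1693.

c₁ = -0.8572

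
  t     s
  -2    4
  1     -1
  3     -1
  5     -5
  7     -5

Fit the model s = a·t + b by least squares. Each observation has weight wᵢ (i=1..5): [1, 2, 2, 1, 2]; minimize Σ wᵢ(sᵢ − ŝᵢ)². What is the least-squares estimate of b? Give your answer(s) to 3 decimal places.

b = 1.034

The normal equations are: 147·a + 25·b = -111;  25·a + 8·b = -15.
(Σwᵢ·t·t = 147, Σwᵢ·t = 25, Σwᵢ·1 = 8, Σwᵢ·t·s = -111, Σwᵢ·s = -15.)
Δ = 147·8 − 25² = 551.
a = ((-111)·8 − 25·(-15))/551 = -27/29; b = (147·(-15) − 25·(-111))/551 = 30/29.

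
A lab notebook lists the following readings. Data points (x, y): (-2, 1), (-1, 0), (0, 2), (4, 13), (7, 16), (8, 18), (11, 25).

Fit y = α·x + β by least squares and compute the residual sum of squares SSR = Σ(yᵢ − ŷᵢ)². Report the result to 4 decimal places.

Forming MᵀM = [[255, 27]; [27, 7]] and Mᵀy = [581, 75]ᵀ gives MᵀM·[α, β]ᵀ = Mᵀy.
Determinant 255·7 − 27² = 1056.
α = (581·7 − 27·75)/1056 = 1021/528; β = (255·75 − 27·581)/1056 = 573/176.
Residuals: 851/528, -349/264, -221/176, 1061/528, -19/24, -383/528, 125/264; SSR = 2993/264.

SSR = 11.3371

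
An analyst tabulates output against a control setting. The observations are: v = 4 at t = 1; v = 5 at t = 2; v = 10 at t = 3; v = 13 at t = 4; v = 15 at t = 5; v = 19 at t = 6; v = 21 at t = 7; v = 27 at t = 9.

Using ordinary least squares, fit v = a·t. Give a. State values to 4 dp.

a = 3.0543

Sums needed: Σt·t = 221.
Right-hand side: Σt·v = 675.
So XᵀX·[a]ᵀ = Xᵀv: [[221]]·[a]ᵀ = [675]ᵀ.
Hence a = 675 / 221 ≈ 3.0543.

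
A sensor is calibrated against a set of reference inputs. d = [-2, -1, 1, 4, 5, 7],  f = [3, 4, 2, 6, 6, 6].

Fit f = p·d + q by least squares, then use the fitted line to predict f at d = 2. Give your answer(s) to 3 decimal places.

f̂ = 4.368

The normal equations are: 96·p + 14·q = 88;  14·p + 6·q = 27.
Eliminating q: 6·(row 1) − 14·(row 2) gives 380·p = 6·88 − 14·27 = 150, so p = 15/38.
Then q = (27 − 14·(15/38))/6 = 68/19.
At d = 2: f̂ = (15/38)·(2) + (68/19)·(1) = 83/19.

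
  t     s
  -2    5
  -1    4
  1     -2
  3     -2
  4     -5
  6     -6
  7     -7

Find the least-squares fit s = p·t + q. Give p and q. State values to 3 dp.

From the data, Σt·t = 116, Σt = 18, Σ1 = 7.
Right-hand side: Σt·s = -127, Σs = -13.
So MᵀM·[p, q]ᵀ = Mᵀs: [[116, 18]; [18, 7]]·[p, q]ᵀ = [-127, -13]ᵀ.
Determinant 116·7 − 18² = 488.
p = ((-127)·7 − 18·(-13))/488 = -655/488; q = (116·(-13) − 18·(-127))/488 = 389/244.

p = -1.342, q = 1.594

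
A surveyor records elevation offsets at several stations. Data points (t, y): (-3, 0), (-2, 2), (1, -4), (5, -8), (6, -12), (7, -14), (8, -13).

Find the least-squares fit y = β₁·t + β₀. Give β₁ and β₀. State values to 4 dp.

β₁ = -1.4135, β₀ = -2.5577

Normal-equation sums: Σt·t = 188, Σt = 22, Σ1 = 7.
And Σt·y = -322, Σy = -49.
Normal equations: [[188, 22]; [22, 7]]·[β₁, β₀]ᵀ = [-322, -49]ᵀ.
Δ = 188·7 − 22² = 832.
β₁ = ((-322)·7 − 22·(-49))/832 = -147/104; β₀ = (188·(-49) − 22·(-322))/832 = -133/52.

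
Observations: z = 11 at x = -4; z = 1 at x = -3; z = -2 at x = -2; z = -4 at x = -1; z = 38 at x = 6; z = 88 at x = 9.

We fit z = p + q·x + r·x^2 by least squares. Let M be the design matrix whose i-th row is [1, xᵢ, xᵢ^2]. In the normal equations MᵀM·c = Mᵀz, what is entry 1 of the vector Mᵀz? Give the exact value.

132

Entry 1 ↔ basis 1, so (Mᵀz)_{1} = Σᵢ zᵢ = (1)·(11) + (1)·(1) + (1)·(-2) + (1)·(-4) + (1)·(38) + (1)·(88) = 132.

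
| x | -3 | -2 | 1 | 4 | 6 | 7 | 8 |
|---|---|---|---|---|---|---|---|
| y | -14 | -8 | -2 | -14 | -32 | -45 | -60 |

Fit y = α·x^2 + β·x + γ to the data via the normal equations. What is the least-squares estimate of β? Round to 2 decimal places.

β = 1.07

With design matrix M, MᵀM = [[8147, 1101, 179]; [1101, 179, 21]; [179, 21, 7]] and Mᵀy = [-7581, -987, -175]ᵀ.
Solving the 3×3 system (Gaussian elimination) gives α = -43631/41996, β = 44877/41996, γ = -17206/10499.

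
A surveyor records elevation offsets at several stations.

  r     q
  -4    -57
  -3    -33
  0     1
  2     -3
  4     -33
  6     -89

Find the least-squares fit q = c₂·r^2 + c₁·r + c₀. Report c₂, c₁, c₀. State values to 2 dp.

With design matrix M, MᵀM = [[1905, 197, 81]; [197, 81, 5]; [81, 5, 6]] and Mᵀq = [-4953, -345, -214]ᵀ.
Solving the 3×3 system (Gaussian elimination) gives c₂ = -205501/68370, c₁ = 66019/22790, c₀ = 85343/34185.

c₂ = -3.01, c₁ = 2.90, c₀ = 2.50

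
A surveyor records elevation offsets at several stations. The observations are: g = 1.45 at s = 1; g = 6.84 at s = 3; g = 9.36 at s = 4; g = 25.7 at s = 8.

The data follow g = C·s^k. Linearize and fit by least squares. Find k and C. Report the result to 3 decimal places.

k = 1.376, C = 1.453

With ln gᵢ as the transformed response and ln sᵢ as the regressor:
Σln s = 4.5643, Σ(ln s)² = 7.4528, Σln g = 7.7773, Σln s·ln g = 11.9637.
Equations: 7.4528·k + 4.5643·ln C = 11.9637;  4.5643·k + 4·ln C = 7.7773.
Solving (det = 8.9781): k = 1.37628, ln C = 0.37386, so C = exp(0.37386) = 1.45334.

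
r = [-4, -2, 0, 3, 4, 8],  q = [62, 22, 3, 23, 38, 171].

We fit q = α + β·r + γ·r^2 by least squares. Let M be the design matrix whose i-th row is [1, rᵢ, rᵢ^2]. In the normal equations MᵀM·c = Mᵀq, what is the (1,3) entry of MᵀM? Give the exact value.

Row 1 ↔ basis 1, column 3 ↔ basis r^2, so (MᵀM)_{1,3} = Σᵢ r^2 = (1)·(16) + (1)·(4) + (1)·(0) + (1)·(9) + (1)·(16) + (1)·(64) = 109.

109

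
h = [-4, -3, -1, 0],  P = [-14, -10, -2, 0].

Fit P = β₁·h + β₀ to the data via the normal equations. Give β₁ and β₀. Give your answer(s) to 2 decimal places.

β₁ = 3.60, β₀ = 0.70

From the data, Σh·h = 26, Σh = -8, Σ1 = 4.
Moment sums: Σh·P = 88, ΣP = -26.
Eliminating β₀: 4·(row 1) − (-8)·(row 2) gives 40·β₁ = 4·88 − (-8)·(-26) = 144, so β₁ = 18/5.
Then β₀ = ((-26) − (-8)·(18/5))/4 = 7/10.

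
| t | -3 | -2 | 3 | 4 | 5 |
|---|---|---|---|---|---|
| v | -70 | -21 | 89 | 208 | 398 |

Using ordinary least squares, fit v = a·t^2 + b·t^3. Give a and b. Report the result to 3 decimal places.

Entries of XᵀX: Σt^2·t^2 = 1059, Σt^2·t^3 = 4117, Σt^3·t^3 = 21243.
Moment sums: Σt^2·v = 13365, Σt^3·v = 67523.
Eliminating b: 21243·(row 1) − 4117·(row 2) gives 5546648·a = 21243·13365 − 4117·67523 = 5920504, so a = 740063/693331.
Then b = (67523 − 4117·(740063/693331))/21243 = 2060394/693331.

a = 1.067, b = 2.972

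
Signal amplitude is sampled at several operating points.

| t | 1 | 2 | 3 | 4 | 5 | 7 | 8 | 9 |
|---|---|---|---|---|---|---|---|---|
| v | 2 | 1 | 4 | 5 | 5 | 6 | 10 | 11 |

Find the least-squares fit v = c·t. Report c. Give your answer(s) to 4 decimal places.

c = 1.1325

From the data, Σt·t = 249.
For Aᵀv: Σt·v = 282.
AᵀA·[c]ᵀ = Aᵀv becomes [[249]]·[c]ᵀ = [282]ᵀ.
Hence c = 282 / 249 ≈ 1.13253.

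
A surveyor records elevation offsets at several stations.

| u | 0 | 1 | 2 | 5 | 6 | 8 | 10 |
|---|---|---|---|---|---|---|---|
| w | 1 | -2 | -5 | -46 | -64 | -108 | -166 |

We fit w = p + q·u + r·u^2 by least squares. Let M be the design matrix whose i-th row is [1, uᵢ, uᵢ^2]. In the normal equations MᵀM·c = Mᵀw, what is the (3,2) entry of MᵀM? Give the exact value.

Row 3 ↔ basis u^2, column 2 ↔ basis u, so (MᵀM)_{3,2} = Σᵢ (u^2)·(u) = (0)·(0) + (1)·(1) + (4)·(2) + (25)·(5) + (36)·(6) + (64)·(8) + (100)·(10) = 1862.

1862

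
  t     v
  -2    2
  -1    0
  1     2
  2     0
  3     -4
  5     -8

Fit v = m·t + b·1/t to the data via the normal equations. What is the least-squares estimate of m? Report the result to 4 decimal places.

m = -1.6313

Entries of XᵀX: Σt·t = 44, Σt·1/t = 6, Σ1/t·1/t = 1193/450.
Right-hand side: Σt·v = -54, Σ1/t·v = -29/15.
det = 44·(1193/450) − 6² = 18146/225.
m = ((-54)·(1193/450) − 6·(-29/15))/(18146/225) = -29601/18146; b = (44·(-29/15) − 6·(-54))/(18146/225) = 26880/9073.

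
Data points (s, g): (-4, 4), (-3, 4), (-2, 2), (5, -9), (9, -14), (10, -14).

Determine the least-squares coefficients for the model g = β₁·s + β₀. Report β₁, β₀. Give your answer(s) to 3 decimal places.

XᵀX·[β₁, β₀]ᵀ = Xᵀg reads: 235·β₁ + 15·β₀ = -343;  15·β₁ + 6·β₀ = -27.
(Σs·s = 235, Σs = 15, Σ1 = 6, Σs·g = -343, Σg = -27.)
Determinant 235·6 − 15² = 1185.
β₁ = ((-343)·6 − 15·(-27))/1185 = -551/395; β₀ = (235·(-27) − 15·(-343))/1185 = -80/79.

β₁ = -1.395, β₀ = -1.013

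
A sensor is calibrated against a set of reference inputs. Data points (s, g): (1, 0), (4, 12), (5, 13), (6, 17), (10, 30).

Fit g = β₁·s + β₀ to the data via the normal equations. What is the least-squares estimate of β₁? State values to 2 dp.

β₁ = 3.29

The normal system AᵀA·[β₁, β₀]ᵀ = Aᵀg is [[178, 26]; [26, 5]]·[β₁, β₀]ᵀ = [515, 72]ᵀ.
Eliminating β₀: 5·(row 1) − 26·(row 2) gives 214·β₁ = 5·515 − 26·72 = 703, so β₁ = 703/214.
Then β₀ = (72 − 26·(703/214))/5 = -287/107.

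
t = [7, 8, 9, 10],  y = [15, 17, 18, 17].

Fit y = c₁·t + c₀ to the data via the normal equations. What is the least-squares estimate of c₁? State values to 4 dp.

c₁ = 0.7000

Forming MᵀM = [[294, 34]; [34, 4]] and Mᵀy = [573, 67]ᵀ gives MᵀM·[c₁, c₀]ᵀ = Mᵀy.
Eliminating c₀: 4·(row 1) − 34·(row 2) gives 20·c₁ = 4·573 − 34·67 = 14, so c₁ = 7/10.
Then c₀ = (67 − 34·(7/10))/4 = 54/5.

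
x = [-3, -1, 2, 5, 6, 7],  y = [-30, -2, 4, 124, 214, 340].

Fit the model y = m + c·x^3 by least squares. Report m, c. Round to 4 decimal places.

m = -2.3471, c = 1.0001

The normal equations are: 6·m + 664·c = 650;  664·m + 180724·c = 179188.
Determinant 6·180724 − 664² = 643448.
m = (650·180724 − 664·179188)/643448 = -188779/80431; c = (6·179188 − 664·650)/643448 = 80441/80431.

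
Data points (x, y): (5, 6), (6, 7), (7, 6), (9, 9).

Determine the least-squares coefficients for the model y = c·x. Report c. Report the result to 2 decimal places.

c = 1.02

Entries of AᵀA: Σx·x = 191.
Moment sums: Σx·y = 195.
Normal equations: [[191]]·[c]ᵀ = [195]ᵀ.
Hence c = 195 / 191 ≈ 1.02094.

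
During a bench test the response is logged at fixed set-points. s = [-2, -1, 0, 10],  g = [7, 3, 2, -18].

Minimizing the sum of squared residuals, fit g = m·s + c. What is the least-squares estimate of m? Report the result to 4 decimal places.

m = -2.0108

The normal system AᵀA·[m, c]ᵀ = Aᵀg is [[105, 7]; [7, 4]]·[m, c]ᵀ = [-197, -6]ᵀ.
Δ = 105·4 − 7² = 371.
m = ((-197)·4 − 7·(-6))/371 = -746/371; c = (105·(-6) − 7·(-197))/371 = 107/53.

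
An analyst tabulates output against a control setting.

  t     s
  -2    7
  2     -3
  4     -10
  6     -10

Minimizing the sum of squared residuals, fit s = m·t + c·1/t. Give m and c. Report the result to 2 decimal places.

m = -1.76, c = -3.61

Sums needed: Σt·t = 60, Σt·1/t = 4, Σ1/t·1/t = 85/144.
And Σt·s = -120, Σ1/t·s = -55/6.
So MᵀM·[m, c]ᵀ = Mᵀs: [[60, 4]; [4, 85/144]]·[m, c]ᵀ = [-120, -55/6]ᵀ.
Eliminating c: (85/144)·(row 1) − 4·(row 2) gives (233/12)·m = (85/144)·(-120) − 4·(-55/6) = -205/6, so m = -410/233.
Then c = ((-55/6) − 4·(-410/233))/(85/144) = -840/233.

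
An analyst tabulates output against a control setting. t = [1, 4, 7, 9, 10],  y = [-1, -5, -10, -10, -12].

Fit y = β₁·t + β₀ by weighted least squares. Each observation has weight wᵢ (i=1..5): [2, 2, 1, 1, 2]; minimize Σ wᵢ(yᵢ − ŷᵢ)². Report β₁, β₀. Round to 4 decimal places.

The normal equations are: 364·β₁ + 46·β₀ = -442;  46·β₁ + 8·β₀ = -56.
(Σwᵢ·t·t = 364, Σwᵢ·t = 46, Σwᵢ·1 = 8, Σwᵢ·t·y = -442, Σwᵢ·y = -56.)
det = 364·8 − 46² = 796.
β₁ = ((-442)·8 − 46·(-56))/796 = -240/199; β₀ = (364·(-56) − 46·(-442))/796 = -13/199.

β₁ = -1.2060, β₀ = -0.0653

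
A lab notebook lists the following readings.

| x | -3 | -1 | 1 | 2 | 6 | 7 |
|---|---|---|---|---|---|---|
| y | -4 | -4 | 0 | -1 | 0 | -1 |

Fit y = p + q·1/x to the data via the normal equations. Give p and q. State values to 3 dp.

From the data, Σ1 = 6, Σ1/x = 10/21, Σ1/x·1/x = 2125/882.
And Σy = -10, Σ1/x·y = 197/42.
Normal equations: [[6, 10/21]; [10/21, 2125/882]]·[p, q]ᵀ = [-10, 197/42]ᵀ.
Eliminating q: (2125/882)·(row 1) − (10/21)·(row 2) gives (6275/441)·p = (2125/882)·(-10) − (10/21)·(197/42) = -1290/49, so p = -2322/1255.
Then q = ((197/42) − (10/21)·(-2322/1255))/(2125/882) = 14511/6275.

p = -1.850, q = 2.313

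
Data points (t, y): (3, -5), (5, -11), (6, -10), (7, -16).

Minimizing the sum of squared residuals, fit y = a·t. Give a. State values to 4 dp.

Normal-equation sums: Σt·t = 119.
Right-hand side: Σt·y = -242.
So AᵀA·[a]ᵀ = Aᵀy: [[119]]·[a]ᵀ = [-242]ᵀ.
a = (-242)/119 = -2.03361.

a = -2.0336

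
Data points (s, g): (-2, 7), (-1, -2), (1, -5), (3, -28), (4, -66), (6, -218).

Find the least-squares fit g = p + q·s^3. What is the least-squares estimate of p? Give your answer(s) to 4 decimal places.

p = -2.2589

AᵀA·[p, q]ᵀ = Aᵀg reads: 6·p + 299·q = -312;  299·p + 51547·q = -52127.
(Σ1 = 6, Σs^3 = 299, Σs^3·s^3 = 51547, Σg = -312, Σs^3·g = -52127.)
Determinant 6·51547 − 299² = 219881.
p = ((-312)·51547 − 299·(-52127))/219881 = -496691/219881; q = (6·(-52127) − 299·(-312))/219881 = -219474/219881.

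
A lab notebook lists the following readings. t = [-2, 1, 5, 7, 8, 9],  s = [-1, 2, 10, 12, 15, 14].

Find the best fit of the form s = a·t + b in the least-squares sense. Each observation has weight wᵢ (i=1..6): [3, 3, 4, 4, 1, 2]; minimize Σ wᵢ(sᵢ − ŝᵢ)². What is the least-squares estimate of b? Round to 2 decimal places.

b = 1.62

Sums needed: Σwᵢ·t·t = 537, Σwᵢ·t = 71, Σwᵢ·1 = 17.
Moment sums: Σwᵢ·t·s = 920, Σwᵢ·s = 134.
So MᵀWM·[a, b]ᵀ = MᵀWs: [[537, 71]; [71, 17]]·[a, b]ᵀ = [920, 134]ᵀ.
Eliminating b: 17·(row 1) − 71·(row 2) gives 4088·a = 17·920 − 71·134 = 6126, so a = 3063/2044.
Then b = (134 − 71·(3063/2044))/17 = 3319/2044.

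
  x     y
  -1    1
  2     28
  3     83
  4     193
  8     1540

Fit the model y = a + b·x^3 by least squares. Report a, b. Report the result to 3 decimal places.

From the data, Σ1 = 5, Σx^3 = 610, Σx^3·x^3 = 267034.
For Aᵀy: Σy = 1845, Σx^3·y = 803296.
Eliminating b: 267034·(row 1) − 610·(row 2) gives 963070·a = 267034·1845 − 610·803296 = 2667170, so a = 266717/96307.
Then b = (803296 − 610·(266717/96307))/267034 = 289103/96307.

a = 2.769, b = 3.002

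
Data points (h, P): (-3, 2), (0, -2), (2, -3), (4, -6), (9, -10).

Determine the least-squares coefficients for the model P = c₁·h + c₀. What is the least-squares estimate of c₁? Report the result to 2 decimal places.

c₁ = -0.99

The normal equations are: 110·c₁ + 12·c₀ = -126;  12·c₁ + 5·c₀ = -19.
Eliminating c₀: 5·(row 1) − 12·(row 2) gives 406·c₁ = 5·(-126) − 12·(-19) = -402, so c₁ = -201/203.
Then c₀ = ((-19) − 12·(-201/203))/5 = -289/203.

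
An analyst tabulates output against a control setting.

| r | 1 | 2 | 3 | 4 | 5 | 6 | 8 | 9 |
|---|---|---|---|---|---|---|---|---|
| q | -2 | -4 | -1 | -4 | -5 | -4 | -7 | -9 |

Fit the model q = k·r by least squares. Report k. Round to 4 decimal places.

k = -0.9110

The normal system XᵀX·[k]ᵀ = Xᵀq is [[236]]·[k]ᵀ = [-215]ᵀ.
k = (-215)/236 = -0.911017.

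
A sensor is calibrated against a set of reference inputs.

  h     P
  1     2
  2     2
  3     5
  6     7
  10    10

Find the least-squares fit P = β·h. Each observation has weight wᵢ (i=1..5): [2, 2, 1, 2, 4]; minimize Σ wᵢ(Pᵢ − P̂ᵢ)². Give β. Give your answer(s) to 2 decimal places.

AᵀWA·[β]ᵀ = AᵀWP reads: 491·β = 511.
β = 511/491 = 1.04073.

β = 1.04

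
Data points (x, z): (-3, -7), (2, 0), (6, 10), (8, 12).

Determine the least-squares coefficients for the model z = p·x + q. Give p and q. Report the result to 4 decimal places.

Compute the Gram sums: Σx·x = 113, Σx = 13, Σ1 = 4.
Right-hand side: Σx·z = 177, Σz = 15.
MᵀM·[p, q]ᵀ = Mᵀz becomes [[113, 13]; [13, 4]]·[p, q]ᵀ = [177, 15]ᵀ.
Eliminating q: 4·(row 1) − 13·(row 2) gives 283·p = 4·177 − 13·15 = 513, so p = 513/283.
Then q = (15 − 13·(513/283))/4 = -606/283.

p = 1.8127, q = -2.1413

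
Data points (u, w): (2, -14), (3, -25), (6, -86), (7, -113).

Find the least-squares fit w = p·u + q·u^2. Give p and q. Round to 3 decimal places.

Forming MᵀM = [[98, 594]; [594, 3794]] and Mᵀw = [-1410, -8914]ᵀ gives MᵀM·[p, q]ᵀ = Mᵀw.
Δ = 98·3794 − 594² = 18976.
p = ((-1410)·3794 − 594·(-8914))/18976 = -1707/593; q = (98·(-8914) − 594·(-1410))/18976 = -1126/593.

p = -2.879, q = -1.899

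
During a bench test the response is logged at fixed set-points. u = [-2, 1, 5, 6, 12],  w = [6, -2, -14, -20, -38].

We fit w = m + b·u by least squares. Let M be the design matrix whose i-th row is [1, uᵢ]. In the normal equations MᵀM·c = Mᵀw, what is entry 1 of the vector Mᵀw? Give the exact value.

Entry 1 ↔ basis 1, so (Mᵀw)_{1} = Σᵢ wᵢ = (1)·(6) + (1)·(-2) + (1)·(-14) + (1)·(-20) + (1)·(-38) = -68.

-68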